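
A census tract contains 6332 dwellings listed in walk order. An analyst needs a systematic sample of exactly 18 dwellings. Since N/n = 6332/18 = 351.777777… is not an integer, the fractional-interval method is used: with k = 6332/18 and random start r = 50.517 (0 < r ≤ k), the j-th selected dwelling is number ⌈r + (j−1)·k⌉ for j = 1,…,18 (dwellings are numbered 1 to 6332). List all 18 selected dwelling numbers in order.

j=1: r + 0k = 50.517 → ⌈·⌉ = 51
j=2: r + 1k = 402.294777… → ⌈·⌉ = 403
j=3: r + 2k = 754.072555… → ⌈·⌉ = 755
j=4: r + 3k = 1105.850333… → ⌈·⌉ = 1106
j=5: r + 4k = 1457.628111… → ⌈·⌉ = 1458
j=6: r + 5k = 1809.405888… → ⌈·⌉ = 1810
j=7: r + 6k = 2161.183666… → ⌈·⌉ = 2162
j=8: r + 7k = 2512.961444… → ⌈·⌉ = 2513
j=9: r + 8k = 2864.739222… → ⌈·⌉ = 2865
j=10: r + 9k = 3216.517 → ⌈·⌉ = 3217
j=11: r + 10k = 3568.294777… → ⌈·⌉ = 3569
j=12: r + 11k = 3920.072555… → ⌈·⌉ = 3921
j=13: r + 12k = 4271.850333… → ⌈·⌉ = 4272
j=14: r + 13k = 4623.628111… → ⌈·⌉ = 4624
j=15: r + 14k = 4975.405888… → ⌈·⌉ = 4976
j=16: r + 15k = 5327.183666… → ⌈·⌉ = 5328
j=17: r + 16k = 5678.961444… → ⌈·⌉ = 5679
j=18: r + 17k = 6030.739222… → ⌈·⌉ = 6031

51, 403, 755, 1106, 1458, 1810, 2162, 2513, 2865, 3217, 3569, 3921, 4272, 4624, 4976, 5328, 5679, 6031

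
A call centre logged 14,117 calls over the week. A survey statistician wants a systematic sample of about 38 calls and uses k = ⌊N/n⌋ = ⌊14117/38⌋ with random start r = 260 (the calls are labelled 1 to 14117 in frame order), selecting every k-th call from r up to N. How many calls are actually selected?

k = ⌊14117/38⌋ = 371
Achieved size = ⌊(14117 − 260)/371⌋ + 1 = ⌊13857/371⌋ + 1 = 37 + 1 = 38
(last selection: 260 + 37×371 = 13987 ≤ 14117; next would be 14358 > 14117)

38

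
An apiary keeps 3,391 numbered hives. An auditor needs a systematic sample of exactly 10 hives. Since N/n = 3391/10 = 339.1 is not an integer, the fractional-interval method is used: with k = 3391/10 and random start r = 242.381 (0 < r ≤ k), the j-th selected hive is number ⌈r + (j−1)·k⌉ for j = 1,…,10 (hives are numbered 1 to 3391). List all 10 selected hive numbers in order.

j=1: r + 0k = 242.381 → ⌈·⌉ = 243
j=2: r + 1k = 581.481 → ⌈·⌉ = 582
j=3: r + 2k = 920.581 → ⌈·⌉ = 921
j=4: r + 3k = 1259.681 → ⌈·⌉ = 1260
j=5: r + 4k = 1598.781 → ⌈·⌉ = 1599
j=6: r + 5k = 1937.881 → ⌈·⌉ = 1938
j=7: r + 6k = 2276.981 → ⌈·⌉ = 2277
j=8: r + 7k = 2616.081 → ⌈·⌉ = 2617
j=9: r + 8k = 2955.181 → ⌈·⌉ = 2956
j=10: r + 9k = 3294.281 → ⌈·⌉ = 3295

243, 582, 921, 1260, 1599, 1938, 2277, 2617, 2956, 3295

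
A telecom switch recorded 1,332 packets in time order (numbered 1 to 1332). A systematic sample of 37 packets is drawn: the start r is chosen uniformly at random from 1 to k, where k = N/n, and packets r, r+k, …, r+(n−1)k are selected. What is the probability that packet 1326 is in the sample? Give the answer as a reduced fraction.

k = 1332/37 = 36.
Packet 1326 is selected iff r ≡ 1326 (mod 36); exactly one such r in {1,…,36}.
Inclusion probability = 1/36.

1/36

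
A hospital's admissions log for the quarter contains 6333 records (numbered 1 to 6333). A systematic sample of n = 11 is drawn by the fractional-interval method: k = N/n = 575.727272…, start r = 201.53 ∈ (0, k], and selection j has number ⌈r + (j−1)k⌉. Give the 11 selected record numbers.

j=1: r + 0k = 201.53 → ⌈·⌉ = 202
j=2: r + 1k = 777.257272… → ⌈·⌉ = 778
j=3: r + 2k = 1352.984545… → ⌈·⌉ = 1353
j=4: r + 3k = 1928.711818… → ⌈·⌉ = 1929
j=5: r + 4k = 2504.439090… → ⌈·⌉ = 2505
j=6: r + 5k = 3080.166363… → ⌈·⌉ = 3081
j=7: r + 6k = 3655.893636… → ⌈·⌉ = 3656
j=8: r + 7k = 4231.620909… → ⌈·⌉ = 4232
j=9: r + 8k = 4807.348181… → ⌈·⌉ = 4808
j=10: r + 9k = 5383.075454… → ⌈·⌉ = 5384
j=11: r + 10k = 5958.802727… → ⌈·⌉ = 5959

202, 778, 1353, 1929, 2505, 3081, 3656, 4232, 4808, 5384, 5959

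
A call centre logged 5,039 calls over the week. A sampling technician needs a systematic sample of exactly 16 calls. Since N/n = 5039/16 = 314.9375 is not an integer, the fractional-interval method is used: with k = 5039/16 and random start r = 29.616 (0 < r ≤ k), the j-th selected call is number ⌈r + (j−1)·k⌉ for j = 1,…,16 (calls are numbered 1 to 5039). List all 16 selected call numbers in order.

30, 345, 660, 975, 1290, 1605, 1920, 2235, 2550, 2865, 3179, 3494, 3809, 4124, 4439, 4754

j=1: r + 0k = 29.616 → ⌈·⌉ = 30
j=2: r + 1k = 344.5535 → ⌈·⌉ = 345
j=3: r + 2k = 659.491 → ⌈·⌉ = 660
j=4: r + 3k = 974.4285 → ⌈·⌉ = 975
j=5: r + 4k = 1289.366 → ⌈·⌉ = 1290
j=6: r + 5k = 1604.3035 → ⌈·⌉ = 1605
j=7: r + 6k = 1919.241 → ⌈·⌉ = 1920
j=8: r + 7k = 2234.1785 → ⌈·⌉ = 2235
j=9: r + 8k = 2549.116 → ⌈·⌉ = 2550
j=10: r + 9k = 2864.0535 → ⌈·⌉ = 2865
j=11: r + 10k = 3178.991 → ⌈·⌉ = 3179
j=12: r + 11k = 3493.9285 → ⌈·⌉ = 3494
j=13: r + 12k = 3808.866 → ⌈·⌉ = 3809
j=14: r + 13k = 4123.8035 → ⌈·⌉ = 4124
j=15: r + 14k = 4438.741 → ⌈·⌉ = 4439
j=16: r + 15k = 4753.6785 → ⌈·⌉ = 4754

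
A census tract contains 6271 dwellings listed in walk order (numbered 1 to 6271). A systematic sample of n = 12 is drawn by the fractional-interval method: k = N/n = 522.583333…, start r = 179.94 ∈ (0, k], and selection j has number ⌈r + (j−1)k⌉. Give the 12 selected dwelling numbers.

j=1: r + 0k = 179.94 → ⌈·⌉ = 180
j=2: r + 1k = 702.523333… → ⌈·⌉ = 703
j=3: r + 2k = 1225.106666… → ⌈·⌉ = 1226
j=4: r + 3k = 1747.69 → ⌈·⌉ = 1748
j=5: r + 4k = 2270.273333… → ⌈·⌉ = 2271
j=6: r + 5k = 2792.856666… → ⌈·⌉ = 2793
j=7: r + 6k = 3315.44 → ⌈·⌉ = 3316
j=8: r + 7k = 3838.023333… → ⌈·⌉ = 3839
j=9: r + 8k = 4360.606666… → ⌈·⌉ = 4361
j=10: r + 9k = 4883.19 → ⌈·⌉ = 4884
j=11: r + 10k = 5405.773333… → ⌈·⌉ = 5406
j=12: r + 11k = 5928.356666… → ⌈·⌉ = 5929

180, 703, 1226, 1748, 2271, 2793, 3316, 3839, 4361, 4884, 5406, 5929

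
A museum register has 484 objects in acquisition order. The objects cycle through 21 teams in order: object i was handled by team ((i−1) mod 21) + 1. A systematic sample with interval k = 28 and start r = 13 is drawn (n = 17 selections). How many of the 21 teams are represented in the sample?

3

Consecutive selections differ by k = 28, so their team numbers differ by 28 mod 21 = 7.
gcd(28, 21) = 7, so the sample visits 21/7 = 3 distinct residues mod 21.
Start 13 is team 13; the teams hit are 6, 13, 20.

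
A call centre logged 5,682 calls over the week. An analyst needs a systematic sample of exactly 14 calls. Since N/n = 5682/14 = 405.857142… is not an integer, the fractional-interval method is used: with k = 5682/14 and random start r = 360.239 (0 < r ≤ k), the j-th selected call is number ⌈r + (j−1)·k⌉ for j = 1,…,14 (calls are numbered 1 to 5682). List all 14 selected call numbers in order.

j=1: r + 0k = 360.239 → ⌈·⌉ = 361
j=2: r + 1k = 766.096142… → ⌈·⌉ = 767
j=3: r + 2k = 1171.953285… → ⌈·⌉ = 1172
j=4: r + 3k = 1577.810428… → ⌈·⌉ = 1578
j=5: r + 4k = 1983.667571… → ⌈·⌉ = 1984
j=6: r + 5k = 2389.524714… → ⌈·⌉ = 2390
j=7: r + 6k = 2795.381857… → ⌈·⌉ = 2796
j=8: r + 7k = 3201.239 → ⌈·⌉ = 3202
j=9: r + 8k = 3607.096142… → ⌈·⌉ = 3608
j=10: r + 9k = 4012.953285… → ⌈·⌉ = 4013
j=11: r + 10k = 4418.810428… → ⌈·⌉ = 4419
j=12: r + 11k = 4824.667571… → ⌈·⌉ = 4825
j=13: r + 12k = 5230.524714… → ⌈·⌉ = 5231
j=14: r + 13k = 5636.381857… → ⌈·⌉ = 5637

361, 767, 1172, 1578, 1984, 2390, 2796, 3202, 3608, 4013, 4419, 4825, 5231, 5637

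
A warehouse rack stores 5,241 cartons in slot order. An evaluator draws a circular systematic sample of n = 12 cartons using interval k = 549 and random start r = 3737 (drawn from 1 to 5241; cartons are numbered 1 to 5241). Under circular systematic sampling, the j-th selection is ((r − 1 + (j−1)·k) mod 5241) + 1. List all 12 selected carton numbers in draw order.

Selection 1: 3737
Selection 2: 3737 + 549 = 4286
Selection 3: 4286 + 549 = 4835
Selection 4: 4835 + 549 = 5384 → 5384 − 5241 = 143
Selection 5: 143 + 549 = 692
Selection 6: 692 + 549 = 1241
Selection 7: 1241 + 549 = 1790
Selection 8: 1790 + 549 = 2339
Selection 9: 2339 + 549 = 2888
Selection 10: 2888 + 549 = 3437
Selection 11: 3437 + 549 = 3986
Selection 12: 3986 + 549 = 4535

3737, 4286, 4835, 143, 692, 1241, 1790, 2339, 2888, 3437, 3986, 4535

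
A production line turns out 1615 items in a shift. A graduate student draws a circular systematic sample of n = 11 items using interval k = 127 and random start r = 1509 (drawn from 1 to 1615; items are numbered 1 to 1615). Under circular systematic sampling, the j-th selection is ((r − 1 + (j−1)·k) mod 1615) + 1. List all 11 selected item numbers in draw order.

1509, 21, 148, 275, 402, 529, 656, 783, 910, 1037, 1164

Selection 1: 1509
Selection 2: 1509 + 127 = 1636 → 1636 − 1615 = 21
Selection 3: 21 + 127 = 148
Selection 4: 148 + 127 = 275
Selection 5: 275 + 127 = 402
Selection 6: 402 + 127 = 529
Selection 7: 529 + 127 = 656
Selection 8: 656 + 127 = 783
Selection 9: 783 + 127 = 910
Selection 10: 910 + 127 = 1037
Selection 11: 1037 + 127 = 1164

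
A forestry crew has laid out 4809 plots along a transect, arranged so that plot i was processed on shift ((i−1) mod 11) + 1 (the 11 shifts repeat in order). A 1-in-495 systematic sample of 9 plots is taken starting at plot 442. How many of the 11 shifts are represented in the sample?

Consecutive selections differ by k = 495, so their shift numbers differ by 495 mod 11 = 0.
gcd(495, 11) = 11, so the sample visits 11/11 = 1 distinct residues mod 11.
Start 442 is shift 2; the shifts hit are 2.

1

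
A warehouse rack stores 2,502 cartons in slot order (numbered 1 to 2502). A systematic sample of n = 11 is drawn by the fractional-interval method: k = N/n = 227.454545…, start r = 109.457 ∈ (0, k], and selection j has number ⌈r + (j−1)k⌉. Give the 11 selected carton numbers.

110, 337, 565, 792, 1020, 1247, 1475, 1702, 1930, 2157, 2385

j=1: r + 0k = 109.457 → ⌈·⌉ = 110
j=2: r + 1k = 336.911545… → ⌈·⌉ = 337
j=3: r + 2k = 564.366090… → ⌈·⌉ = 565
j=4: r + 3k = 791.820636… → ⌈·⌉ = 792
j=5: r + 4k = 1019.275181… → ⌈·⌉ = 1020
j=6: r + 5k = 1246.729727… → ⌈·⌉ = 1247
j=7: r + 6k = 1474.184272… → ⌈·⌉ = 1475
j=8: r + 7k = 1701.638818… → ⌈·⌉ = 1702
j=9: r + 8k = 1929.093363… → ⌈·⌉ = 1930
j=10: r + 9k = 2156.547909… → ⌈·⌉ = 2157
j=11: r + 10k = 2384.002454… → ⌈·⌉ = 2385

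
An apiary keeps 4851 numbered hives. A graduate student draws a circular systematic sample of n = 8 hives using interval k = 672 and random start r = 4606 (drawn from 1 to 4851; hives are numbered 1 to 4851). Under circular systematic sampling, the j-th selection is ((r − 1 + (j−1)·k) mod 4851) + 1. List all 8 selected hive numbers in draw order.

Selection 1: 4606
Selection 2: 4606 + 672 = 5278 → 5278 − 4851 = 427
Selection 3: 427 + 672 = 1099
Selection 4: 1099 + 672 = 1771
Selection 5: 1771 + 672 = 2443
Selection 6: 2443 + 672 = 3115
Selection 7: 3115 + 672 = 3787
Selection 8: 3787 + 672 = 4459

4606, 427, 1099, 1771, 2443, 3115, 3787, 4459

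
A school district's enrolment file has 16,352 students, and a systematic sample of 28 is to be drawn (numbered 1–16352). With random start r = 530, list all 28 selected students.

530, 1114, 1698, 2282, 2866, 3450, 4034, 4618, 5202, 5786, 6370, 6954, 7538, 8122, 8706, 9290, 9874, 10458, 11042, 11626, 12210, 12794, 13378, 13962, 14546, 15130, 15714, 16298

k = N/n = 16352/28 = 584
student 1: 530
student 2: 530 + 584 = 1114
student 3: 1114 + 584 = 1698
student 4: 1698 + 584 = 2282
student 5: 2282 + 584 = 2866
student 6: 2866 + 584 = 3450
student 7: 3450 + 584 = 4034
student 8: 4034 + 584 = 4618
student 9: 4618 + 584 = 5202
student 10: 5202 + 584 = 5786
student 11: 5786 + 584 = 6370
student 12: 6370 + 584 = 6954
student 13: 6954 + 584 = 7538
student 14: 7538 + 584 = 8122
student 15: 8122 + 584 = 8706
student 16: 8706 + 584 = 9290
student 17: 9290 + 584 = 9874
student 18: 9874 + 584 = 10458
student 19: 10458 + 584 = 11042
student 20: 11042 + 584 = 11626
student 21: 11626 + 584 = 12210
student 22: 12210 + 584 = 12794
student 23: 12794 + 584 = 13378
student 24: 13378 + 584 = 13962
student 25: 13962 + 584 = 14546
student 26: 14546 + 584 = 15130
student 27: 15130 + 584 = 15714
student 28: 15714 + 584 = 16298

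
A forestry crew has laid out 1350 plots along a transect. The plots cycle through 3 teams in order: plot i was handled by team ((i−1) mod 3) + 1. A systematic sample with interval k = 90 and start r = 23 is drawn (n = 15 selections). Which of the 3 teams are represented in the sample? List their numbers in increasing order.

2

Consecutive selections differ by k = 90, so their team numbers differ by 90 mod 3 = 0.
gcd(90, 3) = 3, so the sample visits 3/3 = 1 distinct residues mod 3.
Start 23 is team 2; the teams hit are 2.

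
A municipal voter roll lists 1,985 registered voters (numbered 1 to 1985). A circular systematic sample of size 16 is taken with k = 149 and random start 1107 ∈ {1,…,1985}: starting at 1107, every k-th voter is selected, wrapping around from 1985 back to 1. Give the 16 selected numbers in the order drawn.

1107, 1256, 1405, 1554, 1703, 1852, 16, 165, 314, 463, 612, 761, 910, 1059, 1208, 1357

Selection 1: 1107
Selection 2: 1107 + 149 = 1256
Selection 3: 1256 + 149 = 1405
Selection 4: 1405 + 149 = 1554
Selection 5: 1554 + 149 = 1703
Selection 6: 1703 + 149 = 1852
Selection 7: 1852 + 149 = 2001 → 2001 − 1985 = 16
Selection 8: 16 + 149 = 165
Selection 9: 165 + 149 = 314
Selection 10: 314 + 149 = 463
Selection 11: 463 + 149 = 612
Selection 12: 612 + 149 = 761
Selection 13: 761 + 149 = 910
Selection 14: 910 + 149 = 1059
Selection 15: 1059 + 149 = 1208
Selection 16: 1208 + 149 = 1357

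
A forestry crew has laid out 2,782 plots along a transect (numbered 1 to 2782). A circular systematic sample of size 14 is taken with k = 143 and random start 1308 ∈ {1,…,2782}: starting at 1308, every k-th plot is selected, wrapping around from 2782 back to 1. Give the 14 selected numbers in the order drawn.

Selection 1: 1308
Selection 2: 1308 + 143 = 1451
Selection 3: 1451 + 143 = 1594
Selection 4: 1594 + 143 = 1737
Selection 5: 1737 + 143 = 1880
Selection 6: 1880 + 143 = 2023
Selection 7: 2023 + 143 = 2166
Selection 8: 2166 + 143 = 2309
Selection 9: 2309 + 143 = 2452
Selection 10: 2452 + 143 = 2595
Selection 11: 2595 + 143 = 2738
Selection 12: 2738 + 143 = 2881 → 2881 − 2782 = 99
Selection 13: 99 + 143 = 242
Selection 14: 242 + 143 = 385

1308, 1451, 1594, 1737, 1880, 2023, 2166, 2309, 2452, 2595, 2738, 99, 242, 385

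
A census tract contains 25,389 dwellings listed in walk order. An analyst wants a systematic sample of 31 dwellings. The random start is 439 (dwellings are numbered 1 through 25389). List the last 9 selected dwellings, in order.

18457, 19276, 20095, 20914, 21733, 22552, 23371, 24190, 25009

k = N/n = 25389/31 = 819
23rd selection = 439 + 22×819 = 18457
24th: 18457 + 819 = 19276
25th: 19276 + 819 = 20095
26th: 20095 + 819 = 20914
27th: 20914 + 819 = 21733
28th: 21733 + 819 = 22552
29th: 22552 + 819 = 23371
30th: 23371 + 819 = 24190
31st: 24190 + 819 = 25009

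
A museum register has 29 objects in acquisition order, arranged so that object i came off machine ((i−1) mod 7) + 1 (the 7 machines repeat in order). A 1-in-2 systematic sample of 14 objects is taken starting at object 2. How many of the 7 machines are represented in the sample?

7

Consecutive selections differ by k = 2, so their machine numbers differ by 2 mod 7 = 2.
gcd(2, 7) = 1, so the sample visits 7/1 = 7 distinct residues mod 7.
Start 2 is machine 2; the machines hit are 1, 2, 3, 4, 5, 6, 7.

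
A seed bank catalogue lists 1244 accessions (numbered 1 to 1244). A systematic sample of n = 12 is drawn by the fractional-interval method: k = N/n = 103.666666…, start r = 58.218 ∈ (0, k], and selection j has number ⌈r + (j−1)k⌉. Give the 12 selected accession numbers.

59, 162, 266, 370, 473, 577, 681, 784, 888, 992, 1095, 1199

j=1: r + 0k = 58.218 → ⌈·⌉ = 59
j=2: r + 1k = 161.884666… → ⌈·⌉ = 162
j=3: r + 2k = 265.551333… → ⌈·⌉ = 266
j=4: r + 3k = 369.218 → ⌈·⌉ = 370
j=5: r + 4k = 472.884666… → ⌈·⌉ = 473
j=6: r + 5k = 576.551333… → ⌈·⌉ = 577
j=7: r + 6k = 680.218 → ⌈·⌉ = 681
j=8: r + 7k = 783.884666… → ⌈·⌉ = 784
j=9: r + 8k = 887.551333… → ⌈·⌉ = 888
j=10: r + 9k = 991.218 → ⌈·⌉ = 992
j=11: r + 10k = 1094.884666… → ⌈·⌉ = 1095
j=12: r + 11k = 1198.551333… → ⌈·⌉ = 1199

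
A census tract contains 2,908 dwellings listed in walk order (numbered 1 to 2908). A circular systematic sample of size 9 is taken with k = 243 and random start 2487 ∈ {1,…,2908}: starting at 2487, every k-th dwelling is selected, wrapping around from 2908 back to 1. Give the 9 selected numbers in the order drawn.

2487, 2730, 65, 308, 551, 794, 1037, 1280, 1523

Selection 1: 2487
Selection 2: 2487 + 243 = 2730
Selection 3: 2730 + 243 = 2973 → 2973 − 2908 = 65
Selection 4: 65 + 243 = 308
Selection 5: 308 + 243 = 551
Selection 6: 551 + 243 = 794
Selection 7: 794 + 243 = 1037
Selection 8: 1037 + 243 = 1280
Selection 9: 1280 + 243 = 1523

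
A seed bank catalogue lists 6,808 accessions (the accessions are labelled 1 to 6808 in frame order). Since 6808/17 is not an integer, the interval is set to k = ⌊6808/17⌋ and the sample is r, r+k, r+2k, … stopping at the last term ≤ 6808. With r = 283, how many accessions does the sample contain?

17

k = ⌊6808/17⌋ = 400
Achieved size = ⌊(6808 − 283)/400⌋ + 1 = ⌊6525/400⌋ + 1 = 16 + 1 = 17
(last selection: 283 + 16×400 = 6683 ≤ 6808; next would be 7083 > 6808)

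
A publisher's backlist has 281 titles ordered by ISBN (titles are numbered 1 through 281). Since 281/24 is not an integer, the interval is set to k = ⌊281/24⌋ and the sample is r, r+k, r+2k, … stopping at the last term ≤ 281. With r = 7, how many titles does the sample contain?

k = ⌊281/24⌋ = 11
Achieved size = ⌊(281 − 7)/11⌋ + 1 = ⌊274/11⌋ + 1 = 24 + 1 = 25
(last selection: 7 + 24×11 = 271 ≤ 281; next would be 282 > 281)

25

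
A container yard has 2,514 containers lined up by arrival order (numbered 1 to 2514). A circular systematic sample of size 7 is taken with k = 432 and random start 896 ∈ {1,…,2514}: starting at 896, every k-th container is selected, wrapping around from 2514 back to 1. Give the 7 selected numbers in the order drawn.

896, 1328, 1760, 2192, 110, 542, 974

Selection 1: 896
Selection 2: 896 + 432 = 1328
Selection 3: 1328 + 432 = 1760
Selection 4: 1760 + 432 = 2192
Selection 5: 2192 + 432 = 2624 → 2624 − 2514 = 110
Selection 6: 110 + 432 = 542
Selection 7: 542 + 432 = 974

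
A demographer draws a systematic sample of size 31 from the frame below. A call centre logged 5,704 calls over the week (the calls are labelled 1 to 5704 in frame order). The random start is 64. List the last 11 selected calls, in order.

3744, 3928, 4112, 4296, 4480, 4664, 4848, 5032, 5216, 5400, 5584

k = N/n = 5704/31 = 184
21st selection = 64 + 20×184 = 3744
22nd: 3744 + 184 = 3928
23rd: 3928 + 184 = 4112
24th: 4112 + 184 = 4296
25th: 4296 + 184 = 4480
26th: 4480 + 184 = 4664
27th: 4664 + 184 = 4848
28th: 4848 + 184 = 5032
29th: 5032 + 184 = 5216
30th: 5216 + 184 = 5400
31st: 5400 + 184 = 5584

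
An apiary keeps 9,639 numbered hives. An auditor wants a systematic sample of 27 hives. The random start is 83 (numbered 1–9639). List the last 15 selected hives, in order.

k = N/n = 9639/27 = 357
13th selection = 83 + 12×357 = 4367
14th: 4367 + 357 = 4724
15th: 4724 + 357 = 5081
16th: 5081 + 357 = 5438
17th: 5438 + 357 = 5795
18th: 5795 + 357 = 6152
19th: 6152 + 357 = 6509
20th: 6509 + 357 = 6866
21st: 6866 + 357 = 7223
22nd: 7223 + 357 = 7580
23rd: 7580 + 357 = 7937
24th: 7937 + 357 = 8294
25th: 8294 + 357 = 8651
26th: 8651 + 357 = 9008
27th: 9008 + 357 = 9365

4367, 4724, 5081, 5438, 5795, 6152, 6509, 6866, 7223, 7580, 7937, 8294, 8651, 9008, 9365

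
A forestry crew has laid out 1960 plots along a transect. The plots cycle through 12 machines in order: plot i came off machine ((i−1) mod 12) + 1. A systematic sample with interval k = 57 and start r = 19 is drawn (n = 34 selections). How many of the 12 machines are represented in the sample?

Consecutive selections differ by k = 57, so their machine numbers differ by 57 mod 12 = 9.
gcd(57, 12) = 3, so the sample visits 12/3 = 4 distinct residues mod 12.
Start 19 is machine 7; the machines hit are 1, 4, 7, 10.

4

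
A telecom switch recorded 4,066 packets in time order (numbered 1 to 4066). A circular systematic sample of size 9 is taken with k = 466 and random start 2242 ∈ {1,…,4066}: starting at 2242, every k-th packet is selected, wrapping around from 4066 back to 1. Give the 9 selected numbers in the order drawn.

2242, 2708, 3174, 3640, 40, 506, 972, 1438, 1904

Selection 1: 2242
Selection 2: 2242 + 466 = 2708
Selection 3: 2708 + 466 = 3174
Selection 4: 3174 + 466 = 3640
Selection 5: 3640 + 466 = 4106 → 4106 − 4066 = 40
Selection 6: 40 + 466 = 506
Selection 7: 506 + 466 = 972
Selection 8: 972 + 466 = 1438
Selection 9: 1438 + 466 = 1904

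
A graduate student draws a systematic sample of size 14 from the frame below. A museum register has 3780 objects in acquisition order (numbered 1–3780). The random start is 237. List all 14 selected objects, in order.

k = N/n = 3780/14 = 270
object 1: 237
object 2: 237 + 270 = 507
object 3: 507 + 270 = 777
object 4: 777 + 270 = 1047
object 5: 1047 + 270 = 1317
object 6: 1317 + 270 = 1587
object 7: 1587 + 270 = 1857
object 8: 1857 + 270 = 2127
object 9: 2127 + 270 = 2397
object 10: 2397 + 270 = 2667
object 11: 2667 + 270 = 2937
object 12: 2937 + 270 = 3207
object 13: 3207 + 270 = 3477
object 14: 3477 + 270 = 3747

237, 507, 777, 1047, 1317, 1587, 1857, 2127, 2397, 2667, 2937, 3207, 3477, 3747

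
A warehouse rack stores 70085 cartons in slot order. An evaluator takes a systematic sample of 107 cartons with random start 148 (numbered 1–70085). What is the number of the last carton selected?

69578

k = 70085/107 = 655
107th selection = r + (107−1)·k = 148 + 106×655 = 148 + 69430 = 69578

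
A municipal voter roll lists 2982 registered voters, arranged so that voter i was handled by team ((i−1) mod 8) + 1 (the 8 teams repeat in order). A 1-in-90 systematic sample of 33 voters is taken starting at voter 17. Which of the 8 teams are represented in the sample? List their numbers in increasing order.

Consecutive selections differ by k = 90, so their team numbers differ by 90 mod 8 = 2.
gcd(90, 8) = 2, so the sample visits 8/2 = 4 distinct residues mod 8.
Start 17 is team 1; the teams hit are 1, 3, 5, 7.

1, 3, 5, 7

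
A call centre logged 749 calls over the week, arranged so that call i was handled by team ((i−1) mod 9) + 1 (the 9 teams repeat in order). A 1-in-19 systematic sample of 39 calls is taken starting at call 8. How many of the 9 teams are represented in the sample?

Consecutive selections differ by k = 19, so their team numbers differ by 19 mod 9 = 1.
gcd(19, 9) = 1, so the sample visits 9/1 = 9 distinct residues mod 9.
Start 8 is team 8; the teams hit are 1, 2, 3, 4, 5, 6, 7, 8, 9.

9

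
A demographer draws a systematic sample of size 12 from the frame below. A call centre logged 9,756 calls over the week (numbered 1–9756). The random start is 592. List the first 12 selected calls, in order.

k = N/n = 9756/12 = 813
call 1: 592
call 2: 592 + 813 = 1405
call 3: 1405 + 813 = 2218
call 4: 2218 + 813 = 3031
call 5: 3031 + 813 = 3844
call 6: 3844 + 813 = 4657
call 7: 4657 + 813 = 5470
call 8: 5470 + 813 = 6283
call 9: 6283 + 813 = 7096
call 10: 7096 + 813 = 7909
call 11: 7909 + 813 = 8722
call 12: 8722 + 813 = 9535

592, 1405, 2218, 3031, 3844, 4657, 5470, 6283, 7096, 7909, 8722, 9535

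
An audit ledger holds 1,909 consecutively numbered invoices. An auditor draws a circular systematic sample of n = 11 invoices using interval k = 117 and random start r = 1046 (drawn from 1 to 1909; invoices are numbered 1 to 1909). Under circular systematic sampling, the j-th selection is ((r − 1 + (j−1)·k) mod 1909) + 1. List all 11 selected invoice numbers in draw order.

1046, 1163, 1280, 1397, 1514, 1631, 1748, 1865, 73, 190, 307

Selection 1: 1046
Selection 2: 1046 + 117 = 1163
Selection 3: 1163 + 117 = 1280
Selection 4: 1280 + 117 = 1397
Selection 5: 1397 + 117 = 1514
Selection 6: 1514 + 117 = 1631
Selection 7: 1631 + 117 = 1748
Selection 8: 1748 + 117 = 1865
Selection 9: 1865 + 117 = 1982 → 1982 − 1909 = 73
Selection 10: 73 + 117 = 190
Selection 11: 190 + 117 = 307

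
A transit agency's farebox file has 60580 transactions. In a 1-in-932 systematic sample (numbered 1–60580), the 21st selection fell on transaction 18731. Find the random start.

91

k = 932
r = 18731 − (21−1)×932 = 18731 − 18640 = 91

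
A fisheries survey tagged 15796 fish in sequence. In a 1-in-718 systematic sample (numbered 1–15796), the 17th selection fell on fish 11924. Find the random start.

k = 718
r = 11924 − (17−1)×718 = 11924 − 11488 = 436

436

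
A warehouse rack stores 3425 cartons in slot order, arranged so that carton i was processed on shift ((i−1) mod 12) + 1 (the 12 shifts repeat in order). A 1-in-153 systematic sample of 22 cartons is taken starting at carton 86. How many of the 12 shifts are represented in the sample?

4

Consecutive selections differ by k = 153, so their shift numbers differ by 153 mod 12 = 9.
gcd(153, 12) = 3, so the sample visits 12/3 = 4 distinct residues mod 12.
Start 86 is shift 2; the shifts hit are 2, 5, 8, 11.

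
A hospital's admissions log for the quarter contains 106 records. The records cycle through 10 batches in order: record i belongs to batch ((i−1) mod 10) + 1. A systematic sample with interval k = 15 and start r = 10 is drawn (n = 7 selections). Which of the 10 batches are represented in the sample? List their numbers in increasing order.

Consecutive selections differ by k = 15, so their batch numbers differ by 15 mod 10 = 5.
gcd(15, 10) = 5, so the sample visits 10/5 = 2 distinct residues mod 10.
Start 10 is batch 10; the batches hit are 5, 10.

5, 10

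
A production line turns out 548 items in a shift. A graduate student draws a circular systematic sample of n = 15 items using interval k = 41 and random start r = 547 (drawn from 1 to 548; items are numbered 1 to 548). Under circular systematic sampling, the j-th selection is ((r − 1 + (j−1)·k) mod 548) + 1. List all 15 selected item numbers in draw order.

547, 40, 81, 122, 163, 204, 245, 286, 327, 368, 409, 450, 491, 532, 25

Selection 1: 547
Selection 2: 547 + 41 = 588 → 588 − 548 = 40
Selection 3: 40 + 41 = 81
Selection 4: 81 + 41 = 122
Selection 5: 122 + 41 = 163
Selection 6: 163 + 41 = 204
Selection 7: 204 + 41 = 245
Selection 8: 245 + 41 = 286
Selection 9: 286 + 41 = 327
Selection 10: 327 + 41 = 368
Selection 11: 368 + 41 = 409
Selection 12: 409 + 41 = 450
Selection 13: 450 + 41 = 491
Selection 14: 491 + 41 = 532
Selection 15: 532 + 41 = 573 → 573 − 548 = 25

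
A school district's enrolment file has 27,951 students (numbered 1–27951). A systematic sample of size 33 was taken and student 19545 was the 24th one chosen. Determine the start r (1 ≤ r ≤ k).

k = 27951/33 = 847
r = 19545 − (24−1)×847 = 19545 − 19481 = 64

64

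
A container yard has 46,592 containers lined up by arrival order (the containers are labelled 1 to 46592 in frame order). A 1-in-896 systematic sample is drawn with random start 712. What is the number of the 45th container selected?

k = 896
45th selection = r + (45−1)·k = 712 + 44×896 = 712 + 39424 = 40136

40136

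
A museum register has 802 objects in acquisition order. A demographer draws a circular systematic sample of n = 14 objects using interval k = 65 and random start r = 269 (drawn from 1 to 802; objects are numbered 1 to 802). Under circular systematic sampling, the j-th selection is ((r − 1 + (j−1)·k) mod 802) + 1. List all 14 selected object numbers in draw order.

Selection 1: 269
Selection 2: 269 + 65 = 334
Selection 3: 334 + 65 = 399
Selection 4: 399 + 65 = 464
Selection 5: 464 + 65 = 529
Selection 6: 529 + 65 = 594
Selection 7: 594 + 65 = 659
Selection 8: 659 + 65 = 724
Selection 9: 724 + 65 = 789
Selection 10: 789 + 65 = 854 → 854 − 802 = 52
Selection 11: 52 + 65 = 117
Selection 12: 117 + 65 = 182
Selection 13: 182 + 65 = 247
Selection 14: 247 + 65 = 312

269, 334, 399, 464, 529, 594, 659, 724, 789, 52, 117, 182, 247, 312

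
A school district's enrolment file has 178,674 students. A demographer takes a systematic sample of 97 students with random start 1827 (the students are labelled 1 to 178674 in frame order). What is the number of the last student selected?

178659

k = 178674/97 = 1842
97th selection = r + (97−1)·k = 1827 + 96×1842 = 1827 + 176832 = 178659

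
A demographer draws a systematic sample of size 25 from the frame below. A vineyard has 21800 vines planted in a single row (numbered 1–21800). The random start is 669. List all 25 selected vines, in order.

669, 1541, 2413, 3285, 4157, 5029, 5901, 6773, 7645, 8517, 9389, 10261, 11133, 12005, 12877, 13749, 14621, 15493, 16365, 17237, 18109, 18981, 19853, 20725, 21597

k = N/n = 21800/25 = 872
vine 1: 669
vine 2: 669 + 872 = 1541
vine 3: 1541 + 872 = 2413
vine 4: 2413 + 872 = 3285
vine 5: 3285 + 872 = 4157
vine 6: 4157 + 872 = 5029
vine 7: 5029 + 872 = 5901
vine 8: 5901 + 872 = 6773
vine 9: 6773 + 872 = 7645
vine 10: 7645 + 872 = 8517
vine 11: 8517 + 872 = 9389
vine 12: 9389 + 872 = 10261
vine 13: 10261 + 872 = 11133
vine 14: 11133 + 872 = 12005
vine 15: 12005 + 872 = 12877
vine 16: 12877 + 872 = 13749
vine 17: 13749 + 872 = 14621
vine 18: 14621 + 872 = 15493
vine 19: 15493 + 872 = 16365
vine 20: 16365 + 872 = 17237
vine 21: 17237 + 872 = 18109
vine 22: 18109 + 872 = 18981
vine 23: 18981 + 872 = 19853
vine 24: 19853 + 872 = 20725
vine 25: 20725 + 872 = 21597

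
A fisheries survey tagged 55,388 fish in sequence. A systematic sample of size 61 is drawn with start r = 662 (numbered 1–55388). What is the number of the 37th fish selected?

k = 55388/61 = 908
37th selection = r + (37−1)·k = 662 + 36×908 = 662 + 32688 = 33350

33350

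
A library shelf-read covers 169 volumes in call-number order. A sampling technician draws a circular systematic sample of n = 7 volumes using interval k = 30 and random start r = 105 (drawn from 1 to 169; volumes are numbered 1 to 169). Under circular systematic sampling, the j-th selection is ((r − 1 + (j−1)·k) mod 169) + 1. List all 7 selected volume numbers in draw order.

Selection 1: 105
Selection 2: 105 + 30 = 135
Selection 3: 135 + 30 = 165
Selection 4: 165 + 30 = 195 → 195 − 169 = 26
Selection 5: 26 + 30 = 56
Selection 6: 56 + 30 = 86
Selection 7: 86 + 30 = 116

105, 135, 165, 26, 56, 86, 116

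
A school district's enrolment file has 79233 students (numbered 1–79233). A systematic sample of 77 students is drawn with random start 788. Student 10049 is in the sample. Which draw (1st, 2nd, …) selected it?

k = 79233/77 = 1029
position = (10049 − 788)/1029 + 1 = 9261/1029 + 1 = 9 + 1 = 10

10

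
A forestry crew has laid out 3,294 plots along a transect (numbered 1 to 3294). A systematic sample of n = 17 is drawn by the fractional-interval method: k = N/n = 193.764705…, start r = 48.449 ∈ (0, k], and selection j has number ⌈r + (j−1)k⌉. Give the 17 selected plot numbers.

49, 243, 436, 630, 824, 1018, 1212, 1405, 1599, 1793, 1987, 2180, 2374, 2568, 2762, 2955, 3149

j=1: r + 0k = 48.449 → ⌈·⌉ = 49
j=2: r + 1k = 242.213705… → ⌈·⌉ = 243
j=3: r + 2k = 435.978411… → ⌈·⌉ = 436
j=4: r + 3k = 629.743117… → ⌈·⌉ = 630
j=5: r + 4k = 823.507823… → ⌈·⌉ = 824
j=6: r + 5k = 1017.272529… → ⌈·⌉ = 1018
j=7: r + 6k = 1211.037235… → ⌈·⌉ = 1212
j=8: r + 7k = 1404.801941… → ⌈·⌉ = 1405
j=9: r + 8k = 1598.566647… → ⌈·⌉ = 1599
j=10: r + 9k = 1792.331352… → ⌈·⌉ = 1793
j=11: r + 10k = 1986.096058… → ⌈·⌉ = 1987
j=12: r + 11k = 2179.860764… → ⌈·⌉ = 2180
j=13: r + 12k = 2373.625470… → ⌈·⌉ = 2374
j=14: r + 13k = 2567.390176… → ⌈·⌉ = 2568
j=15: r + 14k = 2761.154882… → ⌈·⌉ = 2762
j=16: r + 15k = 2954.919588… → ⌈·⌉ = 2955
j=17: r + 16k = 3148.684294… → ⌈·⌉ = 3149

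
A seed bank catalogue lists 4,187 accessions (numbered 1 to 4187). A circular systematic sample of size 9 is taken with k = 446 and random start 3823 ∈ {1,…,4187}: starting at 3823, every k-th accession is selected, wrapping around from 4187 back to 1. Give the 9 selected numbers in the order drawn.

3823, 82, 528, 974, 1420, 1866, 2312, 2758, 3204

Selection 1: 3823
Selection 2: 3823 + 446 = 4269 → 4269 − 4187 = 82
Selection 3: 82 + 446 = 528
Selection 4: 528 + 446 = 974
Selection 5: 974 + 446 = 1420
Selection 6: 1420 + 446 = 1866
Selection 7: 1866 + 446 = 2312
Selection 8: 2312 + 446 = 2758
Selection 9: 2758 + 446 = 3204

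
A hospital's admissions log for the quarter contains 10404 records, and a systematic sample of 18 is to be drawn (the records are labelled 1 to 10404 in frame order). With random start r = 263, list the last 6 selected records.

7199, 7777, 8355, 8933, 9511, 10089

k = N/n = 10404/18 = 578
13th selection = 263 + 12×578 = 7199
14th: 7199 + 578 = 7777
15th: 7777 + 578 = 8355
16th: 8355 + 578 = 8933
17th: 8933 + 578 = 9511
18th: 9511 + 578 = 10089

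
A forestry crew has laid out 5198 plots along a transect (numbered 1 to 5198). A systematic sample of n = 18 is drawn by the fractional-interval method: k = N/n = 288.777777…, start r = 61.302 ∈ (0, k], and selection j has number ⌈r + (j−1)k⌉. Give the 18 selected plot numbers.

62, 351, 639, 928, 1217, 1506, 1794, 2083, 2372, 2661, 2950, 3238, 3527, 3816, 4105, 4393, 4682, 4971

j=1: r + 0k = 61.302 → ⌈·⌉ = 62
j=2: r + 1k = 350.079777… → ⌈·⌉ = 351
j=3: r + 2k = 638.857555… → ⌈·⌉ = 639
j=4: r + 3k = 927.635333… → ⌈·⌉ = 928
j=5: r + 4k = 1216.413111… → ⌈·⌉ = 1217
j=6: r + 5k = 1505.190888… → ⌈·⌉ = 1506
j=7: r + 6k = 1793.968666… → ⌈·⌉ = 1794
j=8: r + 7k = 2082.746444… → ⌈·⌉ = 2083
j=9: r + 8k = 2371.524222… → ⌈·⌉ = 2372
j=10: r + 9k = 2660.302 → ⌈·⌉ = 2661
j=11: r + 10k = 2949.079777… → ⌈·⌉ = 2950
j=12: r + 11k = 3237.857555… → ⌈·⌉ = 3238
j=13: r + 12k = 3526.635333… → ⌈·⌉ = 3527
j=14: r + 13k = 3815.413111… → ⌈·⌉ = 3816
j=15: r + 14k = 4104.190888… → ⌈·⌉ = 4105
j=16: r + 15k = 4392.968666… → ⌈·⌉ = 4393
j=17: r + 16k = 4681.746444… → ⌈·⌉ = 4682
j=18: r + 17k = 4970.524222… → ⌈·⌉ = 4971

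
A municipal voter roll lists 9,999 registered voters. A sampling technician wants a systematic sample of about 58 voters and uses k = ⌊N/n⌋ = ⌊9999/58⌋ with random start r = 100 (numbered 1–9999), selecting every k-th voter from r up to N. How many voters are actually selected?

k = ⌊9999/58⌋ = 172
Achieved size = ⌊(9999 − 100)/172⌋ + 1 = ⌊9899/172⌋ + 1 = 57 + 1 = 58
(last selection: 100 + 57×172 = 9904 ≤ 9999; next would be 10076 > 9999)

58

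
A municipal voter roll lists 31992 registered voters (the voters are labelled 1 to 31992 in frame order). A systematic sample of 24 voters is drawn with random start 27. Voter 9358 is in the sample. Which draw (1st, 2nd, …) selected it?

8

k = 31992/24 = 1333
position = (9358 − 27)/1333 + 1 = 9331/1333 + 1 = 7 + 1 = 8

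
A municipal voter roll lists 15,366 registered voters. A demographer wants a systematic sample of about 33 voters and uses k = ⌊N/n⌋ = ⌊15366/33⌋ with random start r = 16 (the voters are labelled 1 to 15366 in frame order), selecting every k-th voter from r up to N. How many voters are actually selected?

k = ⌊15366/33⌋ = 465
Achieved size = ⌊(15366 − 16)/465⌋ + 1 = ⌊15350/465⌋ + 1 = 33 + 1 = 34
(last selection: 16 + 33×465 = 15361 ≤ 15366; next would be 15826 > 15366)

34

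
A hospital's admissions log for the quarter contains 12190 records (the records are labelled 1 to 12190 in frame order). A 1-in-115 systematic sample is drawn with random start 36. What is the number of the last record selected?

12111

k = 115
106th selection = r + (106−1)·k = 36 + 105×115 = 36 + 12075 = 12111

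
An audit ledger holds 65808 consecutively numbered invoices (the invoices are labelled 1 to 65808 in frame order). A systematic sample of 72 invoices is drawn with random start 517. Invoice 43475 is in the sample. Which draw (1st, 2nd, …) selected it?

48

k = 65808/72 = 914
position = (43475 − 517)/914 + 1 = 42958/914 + 1 = 47 + 1 = 48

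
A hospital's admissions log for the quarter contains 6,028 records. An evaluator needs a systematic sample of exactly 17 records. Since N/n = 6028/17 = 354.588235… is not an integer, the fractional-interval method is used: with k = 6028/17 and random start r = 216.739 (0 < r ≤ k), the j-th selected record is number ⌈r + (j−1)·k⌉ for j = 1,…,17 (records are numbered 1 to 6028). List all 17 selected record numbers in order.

j=1: r + 0k = 216.739 → ⌈·⌉ = 217
j=2: r + 1k = 571.327235… → ⌈·⌉ = 572
j=3: r + 2k = 925.915470… → ⌈·⌉ = 926
j=4: r + 3k = 1280.503705… → ⌈·⌉ = 1281
j=5: r + 4k = 1635.091941… → ⌈·⌉ = 1636
j=6: r + 5k = 1989.680176… → ⌈·⌉ = 1990
j=7: r + 6k = 2344.268411… → ⌈·⌉ = 2345
j=8: r + 7k = 2698.856647… → ⌈·⌉ = 2699
j=9: r + 8k = 3053.444882… → ⌈·⌉ = 3054
j=10: r + 9k = 3408.033117… → ⌈·⌉ = 3409
j=11: r + 10k = 3762.621352… → ⌈·⌉ = 3763
j=12: r + 11k = 4117.209588… → ⌈·⌉ = 4118
j=13: r + 12k = 4471.797823… → ⌈·⌉ = 4472
j=14: r + 13k = 4826.386058… → ⌈·⌉ = 4827
j=15: r + 14k = 5180.974294… → ⌈·⌉ = 5181
j=16: r + 15k = 5535.562529… → ⌈·⌉ = 5536
j=17: r + 16k = 5890.150764… → ⌈·⌉ = 5891

217, 572, 926, 1281, 1636, 1990, 2345, 2699, 3054, 3409, 3763, 4118, 4472, 4827, 5181, 5536, 5891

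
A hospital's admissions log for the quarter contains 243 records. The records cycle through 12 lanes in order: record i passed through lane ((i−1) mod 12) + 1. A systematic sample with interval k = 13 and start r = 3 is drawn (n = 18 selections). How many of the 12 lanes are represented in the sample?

12

Consecutive selections differ by k = 13, so their lane numbers differ by 13 mod 12 = 1.
gcd(13, 12) = 1, so the sample visits 12/1 = 12 distinct residues mod 12.
Start 3 is lane 3; the lanes hit are 1, 2, 3, 4, 5, 6, 7, 8, 9, 10, 11, 12.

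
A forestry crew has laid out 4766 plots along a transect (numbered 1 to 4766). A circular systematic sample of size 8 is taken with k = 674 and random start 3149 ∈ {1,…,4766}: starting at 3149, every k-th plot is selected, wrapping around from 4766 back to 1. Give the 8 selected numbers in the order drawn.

3149, 3823, 4497, 405, 1079, 1753, 2427, 3101

Selection 1: 3149
Selection 2: 3149 + 674 = 3823
Selection 3: 3823 + 674 = 4497
Selection 4: 4497 + 674 = 5171 → 5171 − 4766 = 405
Selection 5: 405 + 674 = 1079
Selection 6: 1079 + 674 = 1753
Selection 7: 1753 + 674 = 2427
Selection 8: 2427 + 674 = 3101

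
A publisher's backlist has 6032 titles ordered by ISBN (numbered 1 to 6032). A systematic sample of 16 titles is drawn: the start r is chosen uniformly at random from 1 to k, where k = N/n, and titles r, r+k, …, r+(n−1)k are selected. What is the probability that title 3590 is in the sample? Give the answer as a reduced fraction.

k = 6032/16 = 377.
Title 3590 is selected iff r ≡ 3590 (mod 377); exactly one such r in {1,…,377}.
Inclusion probability = 1/377.

1/377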